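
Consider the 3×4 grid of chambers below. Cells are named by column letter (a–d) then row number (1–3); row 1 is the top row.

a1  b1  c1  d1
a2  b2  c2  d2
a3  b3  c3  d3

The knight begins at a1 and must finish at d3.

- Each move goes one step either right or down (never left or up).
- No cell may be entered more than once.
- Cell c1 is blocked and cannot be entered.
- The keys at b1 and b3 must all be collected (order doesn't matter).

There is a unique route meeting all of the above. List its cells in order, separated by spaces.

Moves only go right or down, so the column and row indices never decrease.
Route from a1: right to b1, 2× down (reaching b3), 2× right (reaching d3) — 5 moves in all.
Check: all required cells visited.

a1 b1 b2 b3 c3 d3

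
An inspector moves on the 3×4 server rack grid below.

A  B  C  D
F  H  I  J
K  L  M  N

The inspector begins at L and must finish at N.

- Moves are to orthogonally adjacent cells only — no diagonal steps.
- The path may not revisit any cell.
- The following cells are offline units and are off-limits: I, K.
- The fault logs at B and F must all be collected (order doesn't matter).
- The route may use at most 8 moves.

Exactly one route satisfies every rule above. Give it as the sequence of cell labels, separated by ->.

The 8-move cap with required stops at B, F leaves no slack for detours.
Route from L: up to H, left to F, up to A, 3× right (reaching D), 2× down (reaching N) — 8 moves in all.
Check: all required cells visited; 8 ≤ 8 moves.

L -> H -> F -> A -> B -> C -> D -> J -> N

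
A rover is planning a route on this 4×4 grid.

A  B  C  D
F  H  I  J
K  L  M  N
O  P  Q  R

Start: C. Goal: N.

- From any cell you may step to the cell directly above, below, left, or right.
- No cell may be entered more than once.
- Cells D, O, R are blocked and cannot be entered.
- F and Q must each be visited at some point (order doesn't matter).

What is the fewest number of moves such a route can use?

9

Any route passes through F and Q in some order between C and N. Summing Manhattan distances along each leg and taking the cheapest ordering (C → F → Q → N) gives a lower bound of 3 + 4 + 2 = 9 moves.
A route of 9 moves achieves this: C → I → H → F → K → L → P → Q → M → N.
Since 9 matches the lower bound, it is optimal.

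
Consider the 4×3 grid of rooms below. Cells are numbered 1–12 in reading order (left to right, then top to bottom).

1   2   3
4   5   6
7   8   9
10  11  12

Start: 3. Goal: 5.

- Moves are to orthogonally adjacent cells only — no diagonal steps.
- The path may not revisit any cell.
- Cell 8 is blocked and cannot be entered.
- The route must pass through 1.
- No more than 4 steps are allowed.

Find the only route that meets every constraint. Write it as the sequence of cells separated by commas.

The 4-move cap with required stops at 1 leaves no slack for detours.
Route from 3: 2× left (reaching 1), down to 4, right to 5 — 4 moves in all.
Check: all required cells visited; 4 ≤ 4 moves.

3, 2, 1, 4, 5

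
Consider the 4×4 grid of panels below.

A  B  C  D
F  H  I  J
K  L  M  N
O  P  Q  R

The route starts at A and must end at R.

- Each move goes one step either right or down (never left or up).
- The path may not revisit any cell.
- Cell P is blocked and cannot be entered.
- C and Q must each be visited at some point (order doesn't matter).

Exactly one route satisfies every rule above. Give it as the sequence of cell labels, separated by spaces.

Moves only go right or down, so the column and row indices never decrease.
Route from A: 2× right (reaching C), 3× down (reaching Q), right to R — 6 moves in all.
Check: all required cells visited.

A B C I M Q R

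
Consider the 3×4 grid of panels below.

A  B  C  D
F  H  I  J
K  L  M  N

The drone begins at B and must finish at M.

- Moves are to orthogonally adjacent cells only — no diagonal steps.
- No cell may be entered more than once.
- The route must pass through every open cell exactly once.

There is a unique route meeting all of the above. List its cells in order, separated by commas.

Need to visit all 12 open cells exactly once, starting at B and ending at M.
Cell K has only two open neighbours (F and L), so the path must pass straight through it: one of those is the cell it's entered from and the other is where it exits.
Route from B: left to A, 2× down (reaching K), right to L, up to H, right to I, up to C, right to D, 2× down (reaching N), left to M — 11 moves in all.
Check: all 12 open cells covered.

B, A, F, K, L, H, I, C, D, J, N, M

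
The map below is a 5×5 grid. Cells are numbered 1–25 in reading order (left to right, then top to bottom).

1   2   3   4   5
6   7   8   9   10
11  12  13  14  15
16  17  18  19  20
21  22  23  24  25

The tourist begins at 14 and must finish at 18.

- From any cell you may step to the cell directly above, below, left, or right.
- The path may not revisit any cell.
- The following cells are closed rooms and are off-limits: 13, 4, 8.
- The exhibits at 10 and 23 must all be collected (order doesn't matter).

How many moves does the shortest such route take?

Any route passes through 10 and 23 in some order between 14 and 18. Summing Manhattan distances along each leg and taking the cheapest ordering (14 → 10 → 23 → 18) gives a lower bound of 2 + 5 + 1 = 8 moves.
A route of 8 moves achieves this: 14 → 9 → 10 → 15 → 20 → 25 → 24 → 23 → 18.
Since 8 matches the lower bound, it is optimal.

8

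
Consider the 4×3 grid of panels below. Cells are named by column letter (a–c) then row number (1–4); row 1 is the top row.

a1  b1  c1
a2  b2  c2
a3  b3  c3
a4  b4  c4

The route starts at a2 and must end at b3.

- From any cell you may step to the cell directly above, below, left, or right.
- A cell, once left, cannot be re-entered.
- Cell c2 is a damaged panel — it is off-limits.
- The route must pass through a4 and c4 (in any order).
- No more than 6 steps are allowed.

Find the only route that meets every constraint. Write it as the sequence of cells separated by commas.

Any route must reach a4 and c4 and still end at b3 within 6 moves, so the order of the required stops is forced.
Route from a2: down 2 to a4, right 2 to c4, up 1 to c3, left 1 to b3 — 6 moves in all.
Check: all required cells visited; 6 ≤ 6 moves.

a2, a3, a4, b4, c4, c3, b3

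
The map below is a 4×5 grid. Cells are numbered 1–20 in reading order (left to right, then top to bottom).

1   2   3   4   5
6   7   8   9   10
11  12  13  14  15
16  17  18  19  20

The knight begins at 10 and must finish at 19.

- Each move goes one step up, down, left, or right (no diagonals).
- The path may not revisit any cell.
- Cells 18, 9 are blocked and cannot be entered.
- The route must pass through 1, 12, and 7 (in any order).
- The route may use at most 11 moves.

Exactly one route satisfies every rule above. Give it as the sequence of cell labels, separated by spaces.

The budget equals the shortest possible length, so every move has to be on a shortest route through the required cells.
Route from 10: up to 5, 4× left (reaching 1), down to 6, right to 7, down to 12, 2× right (reaching 14), down to 19 — 11 moves in all.
Check: all required cells visited; 11 ≤ 11 moves.

10 5 4 3 2 1 6 7 12 13 14 19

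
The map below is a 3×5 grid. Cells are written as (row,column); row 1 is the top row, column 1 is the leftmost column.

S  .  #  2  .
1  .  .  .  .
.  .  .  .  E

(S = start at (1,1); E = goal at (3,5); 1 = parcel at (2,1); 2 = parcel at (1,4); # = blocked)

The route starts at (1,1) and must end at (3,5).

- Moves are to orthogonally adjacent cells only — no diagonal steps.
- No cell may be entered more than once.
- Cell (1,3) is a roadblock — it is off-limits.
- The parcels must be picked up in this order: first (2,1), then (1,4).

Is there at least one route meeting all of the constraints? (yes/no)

One route that works: (1,1) → (2,1) → (2,2) → (2,3) → (2,4) → (1,4) → (1,5) → (2,5) → (3,5).

yes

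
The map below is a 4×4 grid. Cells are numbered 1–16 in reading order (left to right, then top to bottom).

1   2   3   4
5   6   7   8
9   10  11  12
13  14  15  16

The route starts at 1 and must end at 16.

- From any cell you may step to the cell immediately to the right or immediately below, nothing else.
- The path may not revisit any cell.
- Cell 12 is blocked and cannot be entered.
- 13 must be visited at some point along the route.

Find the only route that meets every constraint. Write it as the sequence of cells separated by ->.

Moves only go right or down, so the column and row indices never decrease.
Route from 1: 3× down (reaching 13), 3× right (reaching 16) — 6 moves in all.
Check: all required cells visited.

1 -> 5 -> 9 -> 13 -> 14 -> 15 -> 16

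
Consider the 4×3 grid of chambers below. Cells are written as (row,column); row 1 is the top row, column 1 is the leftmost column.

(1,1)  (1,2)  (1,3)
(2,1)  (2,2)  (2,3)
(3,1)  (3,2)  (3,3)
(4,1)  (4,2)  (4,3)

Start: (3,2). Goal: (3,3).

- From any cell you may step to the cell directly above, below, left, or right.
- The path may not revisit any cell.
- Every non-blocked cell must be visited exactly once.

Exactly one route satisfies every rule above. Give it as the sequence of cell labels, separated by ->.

(3,2) -> (2,2) -> (2,3) -> (1,3) -> (1,2) -> (1,1) -> (2,1) -> (3,1) -> (4,1) -> (4,2) -> (4,3) -> (3,3)

Need to visit all 12 open cells exactly once, starting at (3,2) and ending at (3,3).
Cell (1,3) has only two open neighbours ((2,3) and (1,2)), so the path must pass straight through it: one of those is the cell it's entered from and the other is where it exits.
Route from (3,2): up 1 to (2,2), right 1 to (2,3), up 1 to (1,3), left 2 to (1,1), down 3 to (4,1), right 2 to (4,3), up 1 to (3,3) — 11 moves in all.
Check: all 12 open cells covered.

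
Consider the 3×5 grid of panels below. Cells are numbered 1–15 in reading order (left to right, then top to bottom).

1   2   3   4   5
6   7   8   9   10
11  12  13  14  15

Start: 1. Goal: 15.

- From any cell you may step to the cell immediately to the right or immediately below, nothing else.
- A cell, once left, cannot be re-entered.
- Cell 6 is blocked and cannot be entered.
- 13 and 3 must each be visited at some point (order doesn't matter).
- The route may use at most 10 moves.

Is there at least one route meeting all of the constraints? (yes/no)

One route that works: 1 → 2 → 3 → 8 → 13 → 14 → 15.

yes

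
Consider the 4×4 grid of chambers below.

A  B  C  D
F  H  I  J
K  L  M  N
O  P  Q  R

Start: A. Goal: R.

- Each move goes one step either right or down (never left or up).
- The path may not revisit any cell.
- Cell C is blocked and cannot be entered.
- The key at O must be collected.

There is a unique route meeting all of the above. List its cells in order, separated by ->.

A -> F -> K -> O -> P -> Q -> R

Moves only go right or down, so the column and row indices never decrease.
Route from A: down 3 to O, right 3 to R — 6 moves in all.
Check: all required cells visited.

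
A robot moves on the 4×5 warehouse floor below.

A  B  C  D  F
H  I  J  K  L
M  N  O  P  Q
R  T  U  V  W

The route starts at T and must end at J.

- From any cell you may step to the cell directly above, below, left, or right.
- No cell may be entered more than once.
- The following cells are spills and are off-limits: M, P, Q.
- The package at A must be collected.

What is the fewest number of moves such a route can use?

7

Any route passes through A somewhere between T and J. Summing Manhattan distances along the two legs (T → A → J) gives a lower bound of 4 + 3 = 7 moves.
A route of 7 moves achieves this: T → N → I → H → A → B → C → J.
Since 7 matches the lower bound, it is optimal.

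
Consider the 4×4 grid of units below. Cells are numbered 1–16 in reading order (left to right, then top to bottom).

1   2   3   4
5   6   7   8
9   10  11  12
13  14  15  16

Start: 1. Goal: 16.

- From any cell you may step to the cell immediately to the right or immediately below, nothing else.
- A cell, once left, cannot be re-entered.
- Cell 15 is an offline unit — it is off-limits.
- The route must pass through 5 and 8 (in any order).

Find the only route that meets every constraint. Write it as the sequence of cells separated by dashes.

Moves only go right or down, so the column and row indices never decrease.
Route from 1: down 1 to 5, right 3 to 8, down 2 to 16 — 6 moves in all.
Check: all required cells visited.

1 - 5 - 6 - 7 - 8 - 12 - 16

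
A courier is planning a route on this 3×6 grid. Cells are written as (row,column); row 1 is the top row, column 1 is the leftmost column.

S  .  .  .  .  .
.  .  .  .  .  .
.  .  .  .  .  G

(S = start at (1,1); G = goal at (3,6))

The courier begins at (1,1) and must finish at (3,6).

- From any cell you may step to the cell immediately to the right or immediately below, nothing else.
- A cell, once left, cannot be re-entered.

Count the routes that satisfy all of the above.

21

A right/down-only route from (1,1) to (3,6) makes exactly 2 down-moves and 5 right-moves in some order.
With no other constraints that would be C(7,2) = 21 routes.
That gives 21 routes.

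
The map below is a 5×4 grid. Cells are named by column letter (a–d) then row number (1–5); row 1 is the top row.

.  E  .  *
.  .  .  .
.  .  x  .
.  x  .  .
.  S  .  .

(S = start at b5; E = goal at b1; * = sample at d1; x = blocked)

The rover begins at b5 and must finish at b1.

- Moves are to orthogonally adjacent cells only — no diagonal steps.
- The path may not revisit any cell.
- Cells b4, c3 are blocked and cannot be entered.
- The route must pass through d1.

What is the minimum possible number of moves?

8

Any route passes through d1 somewhere between b5 and b1. Summing Manhattan distances along the two legs (b5 → d1 → b1) gives a lower bound of 6 + 2 = 8 moves.
A route of 8 moves achieves this: b5 → c5 → c4 → d4 → d3 → d2 → d1 → c1 → b1.
Since 8 matches the lower bound, it is optimal.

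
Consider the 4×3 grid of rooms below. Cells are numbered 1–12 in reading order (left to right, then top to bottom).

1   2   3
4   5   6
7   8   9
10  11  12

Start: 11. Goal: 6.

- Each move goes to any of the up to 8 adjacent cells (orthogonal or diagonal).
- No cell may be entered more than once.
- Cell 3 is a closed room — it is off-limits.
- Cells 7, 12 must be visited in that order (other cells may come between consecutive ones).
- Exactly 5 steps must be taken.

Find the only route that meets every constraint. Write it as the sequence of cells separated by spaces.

11 7 8 12 9 6

The waypoints must appear in the order 7, 12, with no cell reused.
Route from 11: up-left to 7, right to 8, down-right to 12, 2× up (reaching 6) — 5 moves in all.
Check: order respected (7 at step 1, 12 at step 3); 5 moves as required.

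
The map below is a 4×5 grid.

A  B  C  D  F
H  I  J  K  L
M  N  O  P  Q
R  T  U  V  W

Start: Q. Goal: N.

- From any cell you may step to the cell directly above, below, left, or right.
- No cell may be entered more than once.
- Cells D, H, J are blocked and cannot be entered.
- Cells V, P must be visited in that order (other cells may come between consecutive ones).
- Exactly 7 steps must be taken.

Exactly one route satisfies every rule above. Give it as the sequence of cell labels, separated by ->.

The waypoints must appear in the order V, P, with no cell reused.
Route from Q: down 1 to W, left 1 to V, up 1 to P, left 1 to O, down 1 to U, left 1 to T, up 1 to N — 7 moves in all.
Check: order respected (V at step 2, P at step 3); 7 moves as required.

Q -> W -> V -> P -> O -> U -> T -> N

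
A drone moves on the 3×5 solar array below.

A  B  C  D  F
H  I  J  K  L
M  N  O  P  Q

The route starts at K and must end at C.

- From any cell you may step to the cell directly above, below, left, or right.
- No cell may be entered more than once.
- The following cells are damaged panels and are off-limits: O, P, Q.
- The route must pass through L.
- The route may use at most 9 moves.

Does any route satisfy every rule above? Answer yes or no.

One route that works: K → L → F → D → C.

yes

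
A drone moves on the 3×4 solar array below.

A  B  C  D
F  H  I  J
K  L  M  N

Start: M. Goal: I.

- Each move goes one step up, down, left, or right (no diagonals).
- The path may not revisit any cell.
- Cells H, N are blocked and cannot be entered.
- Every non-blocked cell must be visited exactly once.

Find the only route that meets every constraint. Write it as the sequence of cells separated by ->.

M -> L -> K -> F -> A -> B -> C -> D -> J -> I

Need to visit all 10 open cells exactly once, starting at M and ending at I.
Cell A has only two open neighbours (F and B), so the path must pass straight through it: one of those is the cell it's entered from and the other is where it exits.
Route from M: 2× left (reaching K), 2× up (reaching A), 3× right (reaching D), down to J, left to I — 9 moves in all.
Check: all 10 open cells covered.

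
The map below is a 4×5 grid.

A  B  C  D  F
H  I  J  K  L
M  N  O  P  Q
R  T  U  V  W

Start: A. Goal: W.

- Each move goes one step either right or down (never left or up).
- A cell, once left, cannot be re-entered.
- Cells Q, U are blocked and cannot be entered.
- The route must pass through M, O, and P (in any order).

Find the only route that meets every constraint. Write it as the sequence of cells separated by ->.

A -> H -> M -> N -> O -> P -> V -> W

Moves only go right or down, so the column and row indices never decrease.
Route from A: 2× down (reaching M), 3× right (reaching P), down to V, right to W — 7 moves in all.
Check: all required cells visited.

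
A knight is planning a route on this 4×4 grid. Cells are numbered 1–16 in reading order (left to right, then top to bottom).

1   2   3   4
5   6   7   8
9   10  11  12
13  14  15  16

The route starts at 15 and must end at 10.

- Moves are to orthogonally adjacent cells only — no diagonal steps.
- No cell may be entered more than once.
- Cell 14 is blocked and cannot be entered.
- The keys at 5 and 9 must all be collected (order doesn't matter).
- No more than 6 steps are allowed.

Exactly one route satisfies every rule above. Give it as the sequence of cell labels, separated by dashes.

15 - 11 - 7 - 6 - 5 - 9 - 10

The budget equals the shortest possible length, so every move has to be on a shortest route through the required cells.
Route from 15: 2× up (reaching 7), 2× left (reaching 5), down to 9, right to 10 — 6 moves in all.
Check: all required cells visited; 6 ≤ 6 moves.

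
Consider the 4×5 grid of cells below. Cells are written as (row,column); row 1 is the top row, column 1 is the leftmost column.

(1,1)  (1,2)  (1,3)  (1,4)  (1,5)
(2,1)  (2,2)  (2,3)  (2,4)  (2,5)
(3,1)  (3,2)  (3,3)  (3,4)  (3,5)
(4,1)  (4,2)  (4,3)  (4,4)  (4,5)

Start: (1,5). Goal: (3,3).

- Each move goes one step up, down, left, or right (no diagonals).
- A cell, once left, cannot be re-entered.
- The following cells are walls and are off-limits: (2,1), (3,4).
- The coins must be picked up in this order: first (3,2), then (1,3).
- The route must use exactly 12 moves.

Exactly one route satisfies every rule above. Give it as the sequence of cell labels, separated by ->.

(1,5) -> (2,5) -> (3,5) -> (4,5) -> (4,4) -> (4,3) -> (4,2) -> (3,2) -> (2,2) -> (1,2) -> (1,3) -> (2,3) -> (3,3)

The waypoints must appear in the order (3,2), (1,3), with no cell reused.
Route from (1,5): 3× down (reaching (4,5)), 3× left (reaching (4,2)), 3× up (reaching (1,2)), right to (1,3), 2× down (reaching (3,3)) — 12 moves in all.
Check: order respected ((3,2) at step 7, (1,3) at step 10); 12 moves as required.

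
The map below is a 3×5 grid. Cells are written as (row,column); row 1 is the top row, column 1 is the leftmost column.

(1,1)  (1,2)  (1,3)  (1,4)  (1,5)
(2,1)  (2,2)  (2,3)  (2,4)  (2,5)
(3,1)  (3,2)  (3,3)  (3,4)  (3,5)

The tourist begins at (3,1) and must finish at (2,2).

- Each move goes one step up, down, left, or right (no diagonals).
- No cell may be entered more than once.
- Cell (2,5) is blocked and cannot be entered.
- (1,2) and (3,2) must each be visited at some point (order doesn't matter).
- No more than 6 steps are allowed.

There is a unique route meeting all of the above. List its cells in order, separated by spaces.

Any route must reach (1,2) and (3,2) and still end at (2,2) within 6 moves, so the order of the required stops is forced.
Route from (3,1): 2× right (reaching (3,3)), 2× up (reaching (1,3)), left to (1,2), down to (2,2) — 6 moves in all.
Check: all required cells visited; 6 ≤ 6 moves.

(3,1) (3,2) (3,3) (2,3) (1,3) (1,2) (2,2)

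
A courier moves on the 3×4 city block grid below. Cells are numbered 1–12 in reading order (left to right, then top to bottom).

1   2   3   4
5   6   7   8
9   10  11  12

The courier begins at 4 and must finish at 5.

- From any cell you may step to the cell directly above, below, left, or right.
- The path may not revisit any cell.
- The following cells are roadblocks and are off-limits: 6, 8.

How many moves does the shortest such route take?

The Manhattan distance from 4 to 5 is |1−2| + |4−1| = 4, so at least 4 moves are needed.
A route of 4 moves achieves this: 4 → 3 → 2 → 1 → 5.
Since 4 matches the lower bound, it is optimal.

4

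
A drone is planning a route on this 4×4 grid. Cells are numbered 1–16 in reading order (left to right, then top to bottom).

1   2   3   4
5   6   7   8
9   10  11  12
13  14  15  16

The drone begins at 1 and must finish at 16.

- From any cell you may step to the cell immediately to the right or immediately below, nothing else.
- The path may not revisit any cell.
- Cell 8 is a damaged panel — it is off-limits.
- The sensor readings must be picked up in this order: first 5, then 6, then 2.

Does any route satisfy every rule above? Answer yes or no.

2 lies above 6, so going from 6 to 2 would need an upward move — but moves only go right/down, so 6 cannot be visited before 2.

no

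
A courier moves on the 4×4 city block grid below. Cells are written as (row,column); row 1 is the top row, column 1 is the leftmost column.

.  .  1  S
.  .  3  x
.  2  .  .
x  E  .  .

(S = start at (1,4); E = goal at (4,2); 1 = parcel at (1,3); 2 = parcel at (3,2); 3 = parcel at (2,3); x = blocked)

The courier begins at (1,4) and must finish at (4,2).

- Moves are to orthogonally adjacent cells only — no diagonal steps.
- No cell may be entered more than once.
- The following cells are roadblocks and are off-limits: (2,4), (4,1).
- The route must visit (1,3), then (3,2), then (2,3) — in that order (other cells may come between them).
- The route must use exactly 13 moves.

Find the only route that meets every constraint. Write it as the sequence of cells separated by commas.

(1,4), (1,3), (1,2), (1,1), (2,1), (3,1), (3,2), (2,2), (2,3), (3,3), (3,4), (4,4), (4,3), (4,2)

The waypoints must appear in the order (1,3), (3,2), (2,3), with no cell reused.
Route from (1,4): left 3 to (1,1), down 2 to (3,1), right 1 to (3,2), up 1 to (2,2), right 1 to (2,3), down 1 to (3,3), right 1 to (3,4), down 1 to (4,4), left 2 to (4,2) — 13 moves in all.
Check: order respected (1 at step 1, 2 at step 6, 3 at step 8); 13 moves as required.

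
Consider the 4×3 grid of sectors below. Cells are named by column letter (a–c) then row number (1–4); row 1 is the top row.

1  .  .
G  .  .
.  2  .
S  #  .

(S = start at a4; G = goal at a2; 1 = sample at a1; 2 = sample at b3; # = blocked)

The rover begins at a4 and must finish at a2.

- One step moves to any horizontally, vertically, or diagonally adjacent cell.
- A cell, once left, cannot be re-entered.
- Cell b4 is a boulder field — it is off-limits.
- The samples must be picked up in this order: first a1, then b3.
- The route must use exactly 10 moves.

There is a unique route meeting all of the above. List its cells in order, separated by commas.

The waypoints must appear in the order a1, b3, with no cell reused.
Route from a4: up 1 to a3, up-right 1 to b2, up-left 1 to a1, right 2 to c1, down 3 to c4, up-left 2 to a2 — 10 moves in all.
Check: order respected (1 at step 3, 2 at step 9); 10 moves as required.

a4, a3, b2, a1, b1, c1, c2, c3, c4, b3, a2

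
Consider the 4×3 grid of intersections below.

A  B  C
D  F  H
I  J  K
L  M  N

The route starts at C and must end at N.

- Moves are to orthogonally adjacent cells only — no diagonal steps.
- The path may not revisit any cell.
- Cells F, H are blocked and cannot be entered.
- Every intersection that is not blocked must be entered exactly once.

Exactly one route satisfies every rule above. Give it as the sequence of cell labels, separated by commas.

C, B, A, D, I, L, M, J, K, N

Need to visit all 10 open cells exactly once, starting at C and ending at N.
Cell K has only two open neighbours (N and J), so the path must pass straight through it: one of those is the cell it's entered from and the other is where it exits.
Route from C: left 2 to A, down 3 to L, right 1 to M, up 1 to J, right 1 to K, down 1 to N — 9 moves in all.
Check: all 10 open cells covered.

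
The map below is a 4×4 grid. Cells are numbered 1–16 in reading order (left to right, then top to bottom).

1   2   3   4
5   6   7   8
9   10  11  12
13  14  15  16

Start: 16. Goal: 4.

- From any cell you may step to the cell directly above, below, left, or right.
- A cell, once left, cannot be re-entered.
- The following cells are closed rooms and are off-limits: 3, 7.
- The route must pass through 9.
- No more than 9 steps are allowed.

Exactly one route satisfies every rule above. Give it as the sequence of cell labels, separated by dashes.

16 - 15 - 14 - 13 - 9 - 10 - 11 - 12 - 8 - 4

The 9-move cap with required stops at 9 leaves no slack for detours.
Route from 16: 3× left (reaching 13), up to 9, 3× right (reaching 12), 2× up (reaching 4) — 9 moves in all.
Check: all required cells visited; 9 ≤ 9 moves.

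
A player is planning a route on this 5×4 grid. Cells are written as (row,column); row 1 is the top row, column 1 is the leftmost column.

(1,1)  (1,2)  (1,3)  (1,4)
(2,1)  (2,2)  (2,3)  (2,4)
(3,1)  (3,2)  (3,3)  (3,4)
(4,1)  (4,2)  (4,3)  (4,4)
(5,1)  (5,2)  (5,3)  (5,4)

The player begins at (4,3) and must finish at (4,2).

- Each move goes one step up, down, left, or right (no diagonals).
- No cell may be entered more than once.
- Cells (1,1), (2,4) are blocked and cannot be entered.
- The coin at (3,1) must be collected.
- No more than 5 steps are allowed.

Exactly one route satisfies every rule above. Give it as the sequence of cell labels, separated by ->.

The budget equals the shortest possible length, so every move has to be on a shortest route through the required cells.
Route from (4,3): up to (3,3), 2× left (reaching (3,1)), down to (4,1), right to (4,2) — 5 moves in all.
Check: all required cells visited; 5 ≤ 5 moves.

(4,3) -> (3,3) -> (3,2) -> (3,1) -> (4,1) -> (4,2)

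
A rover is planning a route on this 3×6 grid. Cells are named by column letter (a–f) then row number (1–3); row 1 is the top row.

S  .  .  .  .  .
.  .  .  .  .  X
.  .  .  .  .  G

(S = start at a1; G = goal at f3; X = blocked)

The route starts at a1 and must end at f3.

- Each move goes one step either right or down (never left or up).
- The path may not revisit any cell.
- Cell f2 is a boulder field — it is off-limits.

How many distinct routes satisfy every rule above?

15

A right/down-only route from a1 to f3 makes exactly 2 down-moves and 5 right-moves in some order.
With no other constraints that would be C(7,2) = 21 routes.
Subtract routes through each blocked cell (inclusion–exclusion for overlaps): − through f2: 6 → 15.
That gives 15 routes.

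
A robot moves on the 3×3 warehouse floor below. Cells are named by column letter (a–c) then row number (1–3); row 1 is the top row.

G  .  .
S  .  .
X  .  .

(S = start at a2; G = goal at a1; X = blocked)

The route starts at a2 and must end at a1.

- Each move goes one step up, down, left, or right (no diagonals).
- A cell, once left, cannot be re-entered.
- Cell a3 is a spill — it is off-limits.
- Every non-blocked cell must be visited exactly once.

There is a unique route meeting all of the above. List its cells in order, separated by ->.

Need to visit all 8 open cells exactly once, starting at a2 and ending at a1.
Route from a2: right 1 to b2, down 1 to b3, right 1 to c3, up 2 to c1, left 2 to a1 — 7 moves in all.
Check: all 8 open cells covered.

a2 -> b2 -> b3 -> c3 -> c2 -> c1 -> b1 -> a1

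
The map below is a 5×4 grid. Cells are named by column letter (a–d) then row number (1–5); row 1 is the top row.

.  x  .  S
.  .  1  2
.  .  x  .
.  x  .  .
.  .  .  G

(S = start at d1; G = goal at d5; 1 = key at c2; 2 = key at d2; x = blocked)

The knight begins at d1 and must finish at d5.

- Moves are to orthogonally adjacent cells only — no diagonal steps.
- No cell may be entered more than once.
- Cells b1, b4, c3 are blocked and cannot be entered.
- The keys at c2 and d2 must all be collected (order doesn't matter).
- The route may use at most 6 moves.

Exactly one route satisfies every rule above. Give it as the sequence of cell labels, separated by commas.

d1, c1, c2, d2, d3, d4, d5

Any route must reach c2 and d2 and still end at d5 within 6 moves, so the order of the required stops is forced.
Route from d1: left to c1, down to c2, right to d2, 3× down (reaching d5) — 6 moves in all.
Check: all required cells visited; 6 ≤ 6 moves.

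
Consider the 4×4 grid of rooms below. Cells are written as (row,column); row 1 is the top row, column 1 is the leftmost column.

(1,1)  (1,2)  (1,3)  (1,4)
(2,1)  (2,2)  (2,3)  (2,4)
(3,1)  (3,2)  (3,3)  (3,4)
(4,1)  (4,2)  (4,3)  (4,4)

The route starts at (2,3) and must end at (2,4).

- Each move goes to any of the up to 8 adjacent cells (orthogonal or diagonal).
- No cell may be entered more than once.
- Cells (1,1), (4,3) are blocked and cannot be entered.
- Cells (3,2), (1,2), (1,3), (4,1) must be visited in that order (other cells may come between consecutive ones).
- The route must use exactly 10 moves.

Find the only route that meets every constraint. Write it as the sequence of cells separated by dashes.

The waypoints must appear in the order (3,2), (1,2), (1,3), (4,1), with no cell reused.
Route from (2,3): down-left 1 to (3,2), up-left 1 to (2,1), up-right 1 to (1,2), right 1 to (1,3), down-left 2 to (3,1), down 1 to (4,1), right 1 to (4,2), up-right 2 to (2,4) — 10 moves in all.
Check: order respected ((3,2) at step 1, (1,2) at step 3, (1,3) at step 4, (4,1) at step 7); 10 moves as required.

(2,3) - (3,2) - (2,1) - (1,2) - (1,3) - (2,2) - (3,1) - (4,1) - (4,2) - (3,3) - (2,4)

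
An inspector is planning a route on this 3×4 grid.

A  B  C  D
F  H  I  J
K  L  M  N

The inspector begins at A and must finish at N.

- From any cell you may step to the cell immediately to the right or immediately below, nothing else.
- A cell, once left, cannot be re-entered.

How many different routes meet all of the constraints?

10

A right/down-only route from A to N makes exactly 2 down-moves and 3 right-moves in some order.
With no other constraints that would be C(5,2) = 10 routes.
That gives 10 routes.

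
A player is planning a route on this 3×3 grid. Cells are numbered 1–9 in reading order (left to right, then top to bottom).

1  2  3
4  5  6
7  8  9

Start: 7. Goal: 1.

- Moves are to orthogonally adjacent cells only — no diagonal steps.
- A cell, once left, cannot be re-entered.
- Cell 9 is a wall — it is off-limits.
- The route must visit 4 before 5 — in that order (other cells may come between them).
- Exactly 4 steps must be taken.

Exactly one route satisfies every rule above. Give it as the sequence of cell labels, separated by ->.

The waypoints must appear in the order 4, 5, with no cell reused.
Route from 7: up to 4, right to 5, up to 2, left to 1 — 4 moves in all.
Check: order respected (4 at step 1, 5 at step 2); 4 moves as required.

7 -> 4 -> 5 -> 2 -> 1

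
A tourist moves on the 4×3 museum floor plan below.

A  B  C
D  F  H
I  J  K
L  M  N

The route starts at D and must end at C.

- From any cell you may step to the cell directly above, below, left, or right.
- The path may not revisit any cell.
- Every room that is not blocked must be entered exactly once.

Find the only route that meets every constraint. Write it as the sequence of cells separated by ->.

D -> A -> B -> F -> J -> I -> L -> M -> N -> K -> H -> C

Need to visit all 12 open cells exactly once, starting at D and ending at C.
Cell N has only two open neighbours (K and M), so the path must pass straight through it: one of those is the cell it's entered from and the other is where it exits.
Route from D: up 1 to A, right 1 to B, down 2 to J, left 1 to I, down 1 to L, right 2 to N, up 3 to C — 11 moves in all.
Check: all 12 open cells covered.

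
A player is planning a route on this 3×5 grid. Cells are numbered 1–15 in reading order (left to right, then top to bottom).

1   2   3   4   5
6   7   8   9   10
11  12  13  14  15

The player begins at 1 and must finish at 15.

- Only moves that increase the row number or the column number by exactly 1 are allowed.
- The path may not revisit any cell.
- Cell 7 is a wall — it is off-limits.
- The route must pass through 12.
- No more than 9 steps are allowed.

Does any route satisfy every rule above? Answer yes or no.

One route that works: 1 → 6 → 11 → 12 → 13 → 14 → 15.

yes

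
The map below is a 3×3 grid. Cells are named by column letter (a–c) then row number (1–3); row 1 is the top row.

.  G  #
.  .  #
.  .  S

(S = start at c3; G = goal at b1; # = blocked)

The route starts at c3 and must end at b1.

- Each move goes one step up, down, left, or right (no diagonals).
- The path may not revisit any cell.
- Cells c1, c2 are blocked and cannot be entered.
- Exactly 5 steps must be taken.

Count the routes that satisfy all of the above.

3

Need simple routes of exactly 5 moves from c3 to b1 (Manhattan distance 3, so 1 moves are spent on a detour and 1 undoing it).
Enumerating: c3 b3 b2 a2 a1 b1 | c3 b3 a3 a2 a1 b1 | c3 b3 a3 a2 b2 b1.
That gives 3 routes.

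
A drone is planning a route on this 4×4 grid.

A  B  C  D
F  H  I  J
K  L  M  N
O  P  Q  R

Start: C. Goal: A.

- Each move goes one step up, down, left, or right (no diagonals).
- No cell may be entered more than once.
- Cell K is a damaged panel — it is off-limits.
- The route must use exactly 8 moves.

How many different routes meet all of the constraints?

Need simple routes of exactly 8 moves from C to A (Manhattan distance 2, so 3 moves are spent on a detour and 3 undoing it).
Branch systematically from the start, pruning whenever the remaining move budget drops below the Manhattan distance to A or differs from it in parity. Grouping the completions by first move — via I: 4; via D: 6 (no valid completion starts via B) — and summing: 4 + 6 = 10.
That gives 10 routes.

10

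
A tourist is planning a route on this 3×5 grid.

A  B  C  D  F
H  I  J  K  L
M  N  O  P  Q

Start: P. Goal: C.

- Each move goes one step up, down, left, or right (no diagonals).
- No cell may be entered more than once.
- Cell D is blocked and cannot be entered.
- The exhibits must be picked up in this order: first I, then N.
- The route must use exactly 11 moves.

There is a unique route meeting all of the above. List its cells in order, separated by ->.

The waypoints must appear in the order I, N, with no cell reused.
Route from P: right 1 to Q, up 1 to L, left 3 to I, down 1 to N, left 1 to M, up 2 to A, right 2 to C — 11 moves in all.
Check: order respected (I at step 5, N at step 6); 11 moves as required.

P -> Q -> L -> K -> J -> I -> N -> M -> H -> A -> B -> C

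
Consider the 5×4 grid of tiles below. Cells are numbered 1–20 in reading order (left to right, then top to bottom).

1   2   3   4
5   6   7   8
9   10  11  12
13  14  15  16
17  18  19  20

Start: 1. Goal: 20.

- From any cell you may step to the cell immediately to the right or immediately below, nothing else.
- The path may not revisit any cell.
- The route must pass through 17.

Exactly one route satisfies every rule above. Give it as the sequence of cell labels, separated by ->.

1 -> 5 -> 9 -> 13 -> 17 -> 18 -> 19 -> 20

Moves only go right or down, so the column and row indices never decrease.
Route from 1: 4× down (reaching 17), 3× right (reaching 20) — 7 moves in all.
Check: all required cells visited.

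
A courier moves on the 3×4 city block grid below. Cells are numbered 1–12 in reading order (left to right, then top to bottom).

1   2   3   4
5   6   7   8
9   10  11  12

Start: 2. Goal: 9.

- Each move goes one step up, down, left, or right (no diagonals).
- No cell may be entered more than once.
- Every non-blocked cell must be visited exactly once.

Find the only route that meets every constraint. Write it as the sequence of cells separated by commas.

Need to visit all 12 open cells exactly once, starting at 2 and ending at 9.
Cell 12 has only two open neighbours (8 and 11), so the path must pass straight through it: one of those is the cell it's entered from and the other is where it exits.
Route from 2: left 1 to 1, down 1 to 5, right 2 to 7, up 1 to 3, right 1 to 4, down 2 to 12, left 3 to 9 — 11 moves in all.
Check: all 12 open cells covered.

2, 1, 5, 6, 7, 3, 4, 8, 12, 11, 10, 9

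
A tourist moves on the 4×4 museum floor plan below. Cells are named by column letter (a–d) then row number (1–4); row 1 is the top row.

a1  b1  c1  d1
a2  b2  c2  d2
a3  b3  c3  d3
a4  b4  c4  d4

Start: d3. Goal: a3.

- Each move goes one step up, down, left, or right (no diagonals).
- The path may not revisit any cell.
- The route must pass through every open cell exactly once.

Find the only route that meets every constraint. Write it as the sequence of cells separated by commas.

Need to visit all 16 open cells exactly once, starting at d3 and ending at a3.
Cell a1 has only two open neighbours (a2 and b1), so the path must pass straight through it: one of those is the cell it's entered from and the other is where it exits.
Route from d3: down 1 to d4, left 1 to c4, up 2 to c2, right 1 to d2, up 1 to d1, left 3 to a1, down 1 to a2, right 1 to b2, down 2 to b4, left 1 to a4, up 1 to a3 — 15 moves in all.
Check: all 16 open cells covered.

d3, d4, c4, c3, c2, d2, d1, c1, b1, a1, a2, b2, b3, b4, a4, a3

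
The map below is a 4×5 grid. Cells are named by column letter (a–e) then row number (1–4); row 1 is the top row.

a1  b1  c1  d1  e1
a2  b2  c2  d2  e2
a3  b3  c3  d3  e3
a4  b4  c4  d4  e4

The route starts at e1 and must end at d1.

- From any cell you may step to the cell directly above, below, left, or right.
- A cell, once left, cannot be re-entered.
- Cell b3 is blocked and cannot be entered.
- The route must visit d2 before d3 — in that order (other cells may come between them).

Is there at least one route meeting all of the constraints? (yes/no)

yes

One route that works: e1 → e2 → d2 → d3 → c3 → c2 → c1 → d1.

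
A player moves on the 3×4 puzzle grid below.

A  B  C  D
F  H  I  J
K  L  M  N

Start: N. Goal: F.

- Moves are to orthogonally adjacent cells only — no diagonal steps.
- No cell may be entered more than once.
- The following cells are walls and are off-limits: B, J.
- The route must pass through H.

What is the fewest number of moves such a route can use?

Any route passes through H somewhere between N and F. Summing Manhattan distances along the two legs (N → H → F) gives a lower bound of 3 + 1 = 4 moves.
A route of 4 moves achieves this: N → M → I → H → F.
Since 4 matches the lower bound, it is optimal.

4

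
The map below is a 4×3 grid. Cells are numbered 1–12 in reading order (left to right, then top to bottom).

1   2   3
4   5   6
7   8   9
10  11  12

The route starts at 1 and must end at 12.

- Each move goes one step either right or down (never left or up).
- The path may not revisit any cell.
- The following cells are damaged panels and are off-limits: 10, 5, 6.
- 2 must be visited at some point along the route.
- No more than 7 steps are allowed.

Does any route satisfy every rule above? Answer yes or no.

Every right/down route from 2 to 12 runs into a blocked cell, so that leg cannot be completed.

no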